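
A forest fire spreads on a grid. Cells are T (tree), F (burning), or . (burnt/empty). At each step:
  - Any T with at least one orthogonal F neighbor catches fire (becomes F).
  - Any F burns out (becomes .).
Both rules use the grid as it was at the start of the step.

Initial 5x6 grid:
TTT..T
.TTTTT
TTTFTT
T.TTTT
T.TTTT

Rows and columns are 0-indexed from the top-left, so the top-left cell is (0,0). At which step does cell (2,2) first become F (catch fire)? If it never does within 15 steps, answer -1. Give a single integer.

Step 1: cell (2,2)='F' (+4 fires, +1 burnt)
  -> target ignites at step 1
Step 2: cell (2,2)='.' (+7 fires, +4 burnt)
Step 3: cell (2,2)='.' (+7 fires, +7 burnt)
Step 4: cell (2,2)='.' (+4 fires, +7 burnt)
Step 5: cell (2,2)='.' (+2 fires, +4 burnt)
Step 6: cell (2,2)='.' (+0 fires, +2 burnt)
  fire out at step 6

1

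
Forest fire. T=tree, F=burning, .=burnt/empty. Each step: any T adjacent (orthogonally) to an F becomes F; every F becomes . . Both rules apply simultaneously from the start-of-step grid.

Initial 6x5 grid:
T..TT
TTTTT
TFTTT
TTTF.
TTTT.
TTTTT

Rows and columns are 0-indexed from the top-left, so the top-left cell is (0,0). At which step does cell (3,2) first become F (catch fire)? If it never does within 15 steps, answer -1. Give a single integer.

Step 1: cell (3,2)='F' (+7 fires, +2 burnt)
  -> target ignites at step 1
Step 2: cell (3,2)='.' (+8 fires, +7 burnt)
Step 3: cell (3,2)='.' (+7 fires, +8 burnt)
Step 4: cell (3,2)='.' (+2 fires, +7 burnt)
Step 5: cell (3,2)='.' (+0 fires, +2 burnt)
  fire out at step 5

1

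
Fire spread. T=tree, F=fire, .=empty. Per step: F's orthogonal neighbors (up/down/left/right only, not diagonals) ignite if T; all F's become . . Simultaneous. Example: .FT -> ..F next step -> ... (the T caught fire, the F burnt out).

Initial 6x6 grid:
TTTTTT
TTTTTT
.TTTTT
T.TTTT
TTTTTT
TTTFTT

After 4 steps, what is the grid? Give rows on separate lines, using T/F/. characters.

Step 1: 3 trees catch fire, 1 burn out
  TTTTTT
  TTTTTT
  .TTTTT
  T.TTTT
  TTTFTT
  TTF.FT
Step 2: 5 trees catch fire, 3 burn out
  TTTTTT
  TTTTTT
  .TTTTT
  T.TFTT
  TTF.FT
  TF...F
Step 3: 6 trees catch fire, 5 burn out
  TTTTTT
  TTTTTT
  .TTFTT
  T.F.FT
  TF...F
  F.....
Step 4: 5 trees catch fire, 6 burn out
  TTTTTT
  TTTFTT
  .TF.FT
  T....F
  F.....
  ......

TTTTTT
TTTFTT
.TF.FT
T....F
F.....
......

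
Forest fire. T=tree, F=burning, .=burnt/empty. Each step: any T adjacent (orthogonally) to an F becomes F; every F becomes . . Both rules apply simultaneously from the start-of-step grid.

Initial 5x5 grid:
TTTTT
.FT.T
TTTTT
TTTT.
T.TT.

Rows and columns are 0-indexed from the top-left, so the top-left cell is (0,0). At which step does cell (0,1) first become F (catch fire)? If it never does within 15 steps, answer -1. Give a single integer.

Step 1: cell (0,1)='F' (+3 fires, +1 burnt)
  -> target ignites at step 1
Step 2: cell (0,1)='.' (+5 fires, +3 burnt)
Step 3: cell (0,1)='.' (+4 fires, +5 burnt)
Step 4: cell (0,1)='.' (+5 fires, +4 burnt)
Step 5: cell (0,1)='.' (+2 fires, +5 burnt)
Step 6: cell (0,1)='.' (+0 fires, +2 burnt)
  fire out at step 6

1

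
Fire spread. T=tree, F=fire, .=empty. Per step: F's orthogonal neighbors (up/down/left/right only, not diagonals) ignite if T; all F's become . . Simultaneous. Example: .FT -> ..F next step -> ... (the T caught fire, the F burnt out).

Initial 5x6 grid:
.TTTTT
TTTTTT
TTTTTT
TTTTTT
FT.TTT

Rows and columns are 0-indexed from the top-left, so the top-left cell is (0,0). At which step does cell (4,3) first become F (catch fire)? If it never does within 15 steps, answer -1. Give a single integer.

Step 1: cell (4,3)='T' (+2 fires, +1 burnt)
Step 2: cell (4,3)='T' (+2 fires, +2 burnt)
Step 3: cell (4,3)='T' (+3 fires, +2 burnt)
Step 4: cell (4,3)='T' (+3 fires, +3 burnt)
Step 5: cell (4,3)='F' (+5 fires, +3 burnt)
  -> target ignites at step 5
Step 6: cell (4,3)='.' (+5 fires, +5 burnt)
Step 7: cell (4,3)='.' (+4 fires, +5 burnt)
Step 8: cell (4,3)='.' (+2 fires, +4 burnt)
Step 9: cell (4,3)='.' (+1 fires, +2 burnt)
Step 10: cell (4,3)='.' (+0 fires, +1 burnt)
  fire out at step 10

5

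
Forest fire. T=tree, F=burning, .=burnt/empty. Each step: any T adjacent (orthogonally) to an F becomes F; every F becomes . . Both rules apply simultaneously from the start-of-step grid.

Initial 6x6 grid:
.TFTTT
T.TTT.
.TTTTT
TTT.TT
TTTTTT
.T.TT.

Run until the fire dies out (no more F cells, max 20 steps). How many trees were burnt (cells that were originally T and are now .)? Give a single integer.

Step 1: +3 fires, +1 burnt (F count now 3)
Step 2: +3 fires, +3 burnt (F count now 3)
Step 3: +5 fires, +3 burnt (F count now 5)
Step 4: +3 fires, +5 burnt (F count now 3)
Step 5: +5 fires, +3 burnt (F count now 5)
Step 6: +5 fires, +5 burnt (F count now 5)
Step 7: +2 fires, +5 burnt (F count now 2)
Step 8: +0 fires, +2 burnt (F count now 0)
Fire out after step 8
Initially T: 27, now '.': 35
Total burnt (originally-T cells now '.'): 26

Answer: 26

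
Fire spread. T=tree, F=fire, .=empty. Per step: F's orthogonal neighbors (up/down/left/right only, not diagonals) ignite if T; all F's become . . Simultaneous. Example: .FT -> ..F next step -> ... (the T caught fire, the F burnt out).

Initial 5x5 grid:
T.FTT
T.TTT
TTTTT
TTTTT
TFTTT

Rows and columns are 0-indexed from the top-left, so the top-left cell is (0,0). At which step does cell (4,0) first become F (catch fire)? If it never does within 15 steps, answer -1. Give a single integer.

Step 1: cell (4,0)='F' (+5 fires, +2 burnt)
  -> target ignites at step 1
Step 2: cell (4,0)='.' (+7 fires, +5 burnt)
Step 3: cell (4,0)='.' (+5 fires, +7 burnt)
Step 4: cell (4,0)='.' (+3 fires, +5 burnt)
Step 5: cell (4,0)='.' (+1 fires, +3 burnt)
Step 6: cell (4,0)='.' (+0 fires, +1 burnt)
  fire out at step 6

1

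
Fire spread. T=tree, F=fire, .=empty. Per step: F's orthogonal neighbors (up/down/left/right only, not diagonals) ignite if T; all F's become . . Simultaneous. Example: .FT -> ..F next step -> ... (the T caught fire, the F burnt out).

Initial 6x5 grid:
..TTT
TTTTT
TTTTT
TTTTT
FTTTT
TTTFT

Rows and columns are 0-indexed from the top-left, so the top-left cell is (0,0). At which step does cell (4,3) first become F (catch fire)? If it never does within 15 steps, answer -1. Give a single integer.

Step 1: cell (4,3)='F' (+6 fires, +2 burnt)
  -> target ignites at step 1
Step 2: cell (4,3)='.' (+6 fires, +6 burnt)
Step 3: cell (4,3)='.' (+5 fires, +6 burnt)
Step 4: cell (4,3)='.' (+4 fires, +5 burnt)
Step 5: cell (4,3)='.' (+3 fires, +4 burnt)
Step 6: cell (4,3)='.' (+2 fires, +3 burnt)
Step 7: cell (4,3)='.' (+0 fires, +2 burnt)
  fire out at step 7

1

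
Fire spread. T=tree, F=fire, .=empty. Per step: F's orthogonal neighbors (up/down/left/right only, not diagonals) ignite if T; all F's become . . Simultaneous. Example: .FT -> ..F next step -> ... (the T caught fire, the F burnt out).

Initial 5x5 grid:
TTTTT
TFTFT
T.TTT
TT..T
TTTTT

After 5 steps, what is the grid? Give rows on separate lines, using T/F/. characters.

Step 1: 6 trees catch fire, 2 burn out
  TFTFT
  F.F.F
  T.TFT
  TT..T
  TTTTT
Step 2: 6 trees catch fire, 6 burn out
  F.F.F
  .....
  F.F.F
  TT..T
  TTTTT
Step 3: 2 trees catch fire, 6 burn out
  .....
  .....
  .....
  FT..F
  TTTTT
Step 4: 3 trees catch fire, 2 burn out
  .....
  .....
  .....
  .F...
  FTTTF
Step 5: 2 trees catch fire, 3 burn out
  .....
  .....
  .....
  .....
  .FTF.

.....
.....
.....
.....
.FTF.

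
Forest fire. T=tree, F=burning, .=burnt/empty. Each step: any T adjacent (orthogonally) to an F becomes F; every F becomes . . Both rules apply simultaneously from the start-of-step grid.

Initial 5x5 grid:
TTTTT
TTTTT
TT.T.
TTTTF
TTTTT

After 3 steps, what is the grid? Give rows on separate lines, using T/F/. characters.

Step 1: 2 trees catch fire, 1 burn out
  TTTTT
  TTTTT
  TT.T.
  TTTF.
  TTTTF
Step 2: 3 trees catch fire, 2 burn out
  TTTTT
  TTTTT
  TT.F.
  TTF..
  TTTF.
Step 3: 3 trees catch fire, 3 burn out
  TTTTT
  TTTFT
  TT...
  TF...
  TTF..

TTTTT
TTTFT
TT...
TF...
TTF..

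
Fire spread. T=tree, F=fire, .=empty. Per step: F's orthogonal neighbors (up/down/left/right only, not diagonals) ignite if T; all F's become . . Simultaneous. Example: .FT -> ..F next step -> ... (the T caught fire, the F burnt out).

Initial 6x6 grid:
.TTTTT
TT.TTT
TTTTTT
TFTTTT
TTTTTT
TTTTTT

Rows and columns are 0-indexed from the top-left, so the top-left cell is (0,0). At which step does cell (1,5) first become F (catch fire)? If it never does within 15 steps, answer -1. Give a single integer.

Step 1: cell (1,5)='T' (+4 fires, +1 burnt)
Step 2: cell (1,5)='T' (+7 fires, +4 burnt)
Step 3: cell (1,5)='T' (+7 fires, +7 burnt)
Step 4: cell (1,5)='T' (+6 fires, +7 burnt)
Step 5: cell (1,5)='T' (+5 fires, +6 burnt)
Step 6: cell (1,5)='F' (+3 fires, +5 burnt)
  -> target ignites at step 6
Step 7: cell (1,5)='.' (+1 fires, +3 burnt)
Step 8: cell (1,5)='.' (+0 fires, +1 burnt)
  fire out at step 8

6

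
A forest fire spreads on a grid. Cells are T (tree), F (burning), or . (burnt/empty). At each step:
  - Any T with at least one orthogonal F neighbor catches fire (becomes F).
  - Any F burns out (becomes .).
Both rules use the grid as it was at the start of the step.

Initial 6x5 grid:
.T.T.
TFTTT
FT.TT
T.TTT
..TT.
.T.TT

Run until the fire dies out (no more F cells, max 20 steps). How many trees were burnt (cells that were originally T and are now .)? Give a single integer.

Step 1: +5 fires, +2 burnt (F count now 5)
Step 2: +1 fires, +5 burnt (F count now 1)
Step 3: +3 fires, +1 burnt (F count now 3)
Step 4: +2 fires, +3 burnt (F count now 2)
Step 5: +3 fires, +2 burnt (F count now 3)
Step 6: +2 fires, +3 burnt (F count now 2)
Step 7: +1 fires, +2 burnt (F count now 1)
Step 8: +0 fires, +1 burnt (F count now 0)
Fire out after step 8
Initially T: 18, now '.': 29
Total burnt (originally-T cells now '.'): 17

Answer: 17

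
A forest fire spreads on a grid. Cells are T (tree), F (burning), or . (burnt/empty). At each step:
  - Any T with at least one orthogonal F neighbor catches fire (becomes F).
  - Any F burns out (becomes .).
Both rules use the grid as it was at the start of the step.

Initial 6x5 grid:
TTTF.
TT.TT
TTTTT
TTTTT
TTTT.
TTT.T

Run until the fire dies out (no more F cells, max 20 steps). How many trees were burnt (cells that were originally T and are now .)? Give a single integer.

Answer: 24

Derivation:
Step 1: +2 fires, +1 burnt (F count now 2)
Step 2: +3 fires, +2 burnt (F count now 3)
Step 3: +5 fires, +3 burnt (F count now 5)
Step 4: +5 fires, +5 burnt (F count now 5)
Step 5: +3 fires, +5 burnt (F count now 3)
Step 6: +3 fires, +3 burnt (F count now 3)
Step 7: +2 fires, +3 burnt (F count now 2)
Step 8: +1 fires, +2 burnt (F count now 1)
Step 9: +0 fires, +1 burnt (F count now 0)
Fire out after step 9
Initially T: 25, now '.': 29
Total burnt (originally-T cells now '.'): 24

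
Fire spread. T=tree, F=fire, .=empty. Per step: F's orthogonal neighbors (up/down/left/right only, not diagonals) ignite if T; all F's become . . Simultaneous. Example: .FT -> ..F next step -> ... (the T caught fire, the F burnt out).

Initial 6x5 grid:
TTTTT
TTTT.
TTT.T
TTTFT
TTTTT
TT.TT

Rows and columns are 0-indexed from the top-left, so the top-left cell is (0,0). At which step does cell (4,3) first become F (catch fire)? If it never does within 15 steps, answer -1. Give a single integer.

Step 1: cell (4,3)='F' (+3 fires, +1 burnt)
  -> target ignites at step 1
Step 2: cell (4,3)='.' (+6 fires, +3 burnt)
Step 3: cell (4,3)='.' (+5 fires, +6 burnt)
Step 4: cell (4,3)='.' (+6 fires, +5 burnt)
Step 5: cell (4,3)='.' (+4 fires, +6 burnt)
Step 6: cell (4,3)='.' (+2 fires, +4 burnt)
Step 7: cell (4,3)='.' (+0 fires, +2 burnt)
  fire out at step 7

1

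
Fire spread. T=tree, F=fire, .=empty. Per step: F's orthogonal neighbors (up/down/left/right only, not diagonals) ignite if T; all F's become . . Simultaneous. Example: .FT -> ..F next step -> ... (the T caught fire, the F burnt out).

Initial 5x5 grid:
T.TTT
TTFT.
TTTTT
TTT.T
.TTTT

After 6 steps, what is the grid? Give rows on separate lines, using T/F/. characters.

Step 1: 4 trees catch fire, 1 burn out
  T.FTT
  TF.F.
  TTFTT
  TTT.T
  .TTTT
Step 2: 5 trees catch fire, 4 burn out
  T..FT
  F....
  TF.FT
  TTF.T
  .TTTT
Step 3: 6 trees catch fire, 5 burn out
  F...F
  .....
  F...F
  TF..T
  .TFTT
Step 4: 4 trees catch fire, 6 burn out
  .....
  .....
  .....
  F...F
  .F.FT
Step 5: 1 trees catch fire, 4 burn out
  .....
  .....
  .....
  .....
  ....F
Step 6: 0 trees catch fire, 1 burn out
  .....
  .....
  .....
  .....
  .....

.....
.....
.....
.....
.....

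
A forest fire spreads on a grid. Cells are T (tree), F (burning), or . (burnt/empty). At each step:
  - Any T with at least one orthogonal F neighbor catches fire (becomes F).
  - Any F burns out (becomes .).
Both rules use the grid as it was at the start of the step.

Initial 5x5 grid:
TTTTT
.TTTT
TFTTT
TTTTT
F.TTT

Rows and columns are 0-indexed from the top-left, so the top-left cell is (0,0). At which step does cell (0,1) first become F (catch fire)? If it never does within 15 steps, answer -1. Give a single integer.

Step 1: cell (0,1)='T' (+5 fires, +2 burnt)
Step 2: cell (0,1)='F' (+4 fires, +5 burnt)
  -> target ignites at step 2
Step 3: cell (0,1)='.' (+6 fires, +4 burnt)
Step 4: cell (0,1)='.' (+4 fires, +6 burnt)
Step 5: cell (0,1)='.' (+2 fires, +4 burnt)
Step 6: cell (0,1)='.' (+0 fires, +2 burnt)
  fire out at step 6

2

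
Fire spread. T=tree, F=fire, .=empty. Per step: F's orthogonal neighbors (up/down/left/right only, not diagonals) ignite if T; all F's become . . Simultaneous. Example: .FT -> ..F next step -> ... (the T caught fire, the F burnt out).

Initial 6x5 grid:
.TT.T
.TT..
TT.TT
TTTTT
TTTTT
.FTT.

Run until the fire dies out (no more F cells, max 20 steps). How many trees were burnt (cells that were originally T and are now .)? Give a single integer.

Step 1: +2 fires, +1 burnt (F count now 2)
Step 2: +4 fires, +2 burnt (F count now 4)
Step 3: +4 fires, +4 burnt (F count now 4)
Step 4: +4 fires, +4 burnt (F count now 4)
Step 5: +4 fires, +4 burnt (F count now 4)
Step 6: +2 fires, +4 burnt (F count now 2)
Step 7: +0 fires, +2 burnt (F count now 0)
Fire out after step 7
Initially T: 21, now '.': 29
Total burnt (originally-T cells now '.'): 20

Answer: 20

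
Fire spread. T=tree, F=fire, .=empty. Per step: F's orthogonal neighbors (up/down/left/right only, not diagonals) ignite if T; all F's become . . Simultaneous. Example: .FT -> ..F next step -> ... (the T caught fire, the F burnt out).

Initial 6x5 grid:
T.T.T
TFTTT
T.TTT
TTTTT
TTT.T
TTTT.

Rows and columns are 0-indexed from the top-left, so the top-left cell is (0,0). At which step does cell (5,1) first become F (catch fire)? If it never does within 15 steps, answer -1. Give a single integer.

Step 1: cell (5,1)='T' (+2 fires, +1 burnt)
Step 2: cell (5,1)='T' (+5 fires, +2 burnt)
Step 3: cell (5,1)='T' (+4 fires, +5 burnt)
Step 4: cell (5,1)='T' (+6 fires, +4 burnt)
Step 5: cell (5,1)='T' (+4 fires, +6 burnt)
Step 6: cell (5,1)='F' (+3 fires, +4 burnt)
  -> target ignites at step 6
Step 7: cell (5,1)='.' (+0 fires, +3 burnt)
  fire out at step 7

6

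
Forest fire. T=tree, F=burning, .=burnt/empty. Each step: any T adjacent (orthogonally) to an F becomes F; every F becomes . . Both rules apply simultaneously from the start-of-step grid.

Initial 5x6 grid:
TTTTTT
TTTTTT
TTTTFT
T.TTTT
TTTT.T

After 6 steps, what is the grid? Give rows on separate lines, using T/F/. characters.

Step 1: 4 trees catch fire, 1 burn out
  TTTTTT
  TTTTFT
  TTTF.F
  T.TTFT
  TTTT.T
Step 2: 6 trees catch fire, 4 burn out
  TTTTFT
  TTTF.F
  TTF...
  T.TF.F
  TTTT.T
Step 3: 7 trees catch fire, 6 burn out
  TTTF.F
  TTF...
  TF....
  T.F...
  TTTF.F
Step 4: 4 trees catch fire, 7 burn out
  TTF...
  TF....
  F.....
  T.....
  TTF...
Step 5: 4 trees catch fire, 4 burn out
  TF....
  F.....
  ......
  F.....
  TF....
Step 6: 2 trees catch fire, 4 burn out
  F.....
  ......
  ......
  ......
  F.....

F.....
......
......
......
F.....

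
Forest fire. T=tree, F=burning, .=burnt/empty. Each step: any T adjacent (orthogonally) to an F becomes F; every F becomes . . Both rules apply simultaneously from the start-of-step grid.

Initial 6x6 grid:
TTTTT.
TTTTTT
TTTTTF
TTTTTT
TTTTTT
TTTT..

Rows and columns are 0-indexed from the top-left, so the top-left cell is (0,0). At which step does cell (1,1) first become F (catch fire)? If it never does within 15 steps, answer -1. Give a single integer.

Step 1: cell (1,1)='T' (+3 fires, +1 burnt)
Step 2: cell (1,1)='T' (+4 fires, +3 burnt)
Step 3: cell (1,1)='T' (+5 fires, +4 burnt)
Step 4: cell (1,1)='T' (+5 fires, +5 burnt)
Step 5: cell (1,1)='F' (+6 fires, +5 burnt)
  -> target ignites at step 5
Step 6: cell (1,1)='.' (+5 fires, +6 burnt)
Step 7: cell (1,1)='.' (+3 fires, +5 burnt)
Step 8: cell (1,1)='.' (+1 fires, +3 burnt)
Step 9: cell (1,1)='.' (+0 fires, +1 burnt)
  fire out at step 9

5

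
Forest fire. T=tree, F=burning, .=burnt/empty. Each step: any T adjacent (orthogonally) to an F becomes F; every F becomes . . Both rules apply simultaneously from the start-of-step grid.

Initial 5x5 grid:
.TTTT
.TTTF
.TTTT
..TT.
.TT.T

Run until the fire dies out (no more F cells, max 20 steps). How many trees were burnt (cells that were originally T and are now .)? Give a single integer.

Answer: 15

Derivation:
Step 1: +3 fires, +1 burnt (F count now 3)
Step 2: +3 fires, +3 burnt (F count now 3)
Step 3: +4 fires, +3 burnt (F count now 4)
Step 4: +3 fires, +4 burnt (F count now 3)
Step 5: +1 fires, +3 burnt (F count now 1)
Step 6: +1 fires, +1 burnt (F count now 1)
Step 7: +0 fires, +1 burnt (F count now 0)
Fire out after step 7
Initially T: 16, now '.': 24
Total burnt (originally-T cells now '.'): 15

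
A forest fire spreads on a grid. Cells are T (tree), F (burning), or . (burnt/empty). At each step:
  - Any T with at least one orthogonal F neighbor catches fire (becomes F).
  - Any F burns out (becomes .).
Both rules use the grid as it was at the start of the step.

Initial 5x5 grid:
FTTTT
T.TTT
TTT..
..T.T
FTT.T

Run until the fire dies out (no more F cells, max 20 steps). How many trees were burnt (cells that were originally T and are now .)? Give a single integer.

Step 1: +3 fires, +2 burnt (F count now 3)
Step 2: +3 fires, +3 burnt (F count now 3)
Step 3: +4 fires, +3 burnt (F count now 4)
Step 4: +3 fires, +4 burnt (F count now 3)
Step 5: +1 fires, +3 burnt (F count now 1)
Step 6: +0 fires, +1 burnt (F count now 0)
Fire out after step 6
Initially T: 16, now '.': 23
Total burnt (originally-T cells now '.'): 14

Answer: 14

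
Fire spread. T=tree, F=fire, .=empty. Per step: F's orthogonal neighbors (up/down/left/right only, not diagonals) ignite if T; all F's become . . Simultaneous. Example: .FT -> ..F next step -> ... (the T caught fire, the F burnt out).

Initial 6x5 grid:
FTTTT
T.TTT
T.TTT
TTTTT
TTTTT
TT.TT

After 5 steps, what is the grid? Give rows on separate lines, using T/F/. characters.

Step 1: 2 trees catch fire, 1 burn out
  .FTTT
  F.TTT
  T.TTT
  TTTTT
  TTTTT
  TT.TT
Step 2: 2 trees catch fire, 2 burn out
  ..FTT
  ..TTT
  F.TTT
  TTTTT
  TTTTT
  TT.TT
Step 3: 3 trees catch fire, 2 burn out
  ...FT
  ..FTT
  ..TTT
  FTTTT
  TTTTT
  TT.TT
Step 4: 5 trees catch fire, 3 burn out
  ....F
  ...FT
  ..FTT
  .FTTT
  FTTTT
  TT.TT
Step 5: 5 trees catch fire, 5 burn out
  .....
  ....F
  ...FT
  ..FTT
  .FTTT
  FT.TT

.....
....F
...FT
..FTT
.FTTT
FT.TT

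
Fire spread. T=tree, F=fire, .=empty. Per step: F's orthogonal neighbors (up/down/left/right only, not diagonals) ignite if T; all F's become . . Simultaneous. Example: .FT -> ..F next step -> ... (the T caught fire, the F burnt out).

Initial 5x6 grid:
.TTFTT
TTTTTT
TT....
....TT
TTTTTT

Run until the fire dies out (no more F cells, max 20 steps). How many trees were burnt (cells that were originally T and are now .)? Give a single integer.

Step 1: +3 fires, +1 burnt (F count now 3)
Step 2: +4 fires, +3 burnt (F count now 4)
Step 3: +2 fires, +4 burnt (F count now 2)
Step 4: +2 fires, +2 burnt (F count now 2)
Step 5: +1 fires, +2 burnt (F count now 1)
Step 6: +0 fires, +1 burnt (F count now 0)
Fire out after step 6
Initially T: 20, now '.': 22
Total burnt (originally-T cells now '.'): 12

Answer: 12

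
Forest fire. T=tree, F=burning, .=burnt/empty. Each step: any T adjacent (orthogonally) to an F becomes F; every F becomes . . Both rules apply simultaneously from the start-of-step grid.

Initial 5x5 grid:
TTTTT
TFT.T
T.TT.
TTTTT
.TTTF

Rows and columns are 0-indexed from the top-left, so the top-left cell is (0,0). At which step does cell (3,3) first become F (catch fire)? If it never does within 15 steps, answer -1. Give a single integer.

Step 1: cell (3,3)='T' (+5 fires, +2 burnt)
Step 2: cell (3,3)='F' (+6 fires, +5 burnt)
  -> target ignites at step 2
Step 3: cell (3,3)='.' (+5 fires, +6 burnt)
Step 4: cell (3,3)='.' (+2 fires, +5 burnt)
Step 5: cell (3,3)='.' (+1 fires, +2 burnt)
Step 6: cell (3,3)='.' (+0 fires, +1 burnt)
  fire out at step 6

2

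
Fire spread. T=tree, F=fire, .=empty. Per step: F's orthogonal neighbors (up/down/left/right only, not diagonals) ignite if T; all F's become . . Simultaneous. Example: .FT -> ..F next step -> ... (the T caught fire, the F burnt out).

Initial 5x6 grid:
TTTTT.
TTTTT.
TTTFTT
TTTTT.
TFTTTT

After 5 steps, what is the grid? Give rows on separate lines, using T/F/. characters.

Step 1: 7 trees catch fire, 2 burn out
  TTTTT.
  TTTFT.
  TTF.FT
  TFTFT.
  F.FTTT
Step 2: 9 trees catch fire, 7 burn out
  TTTFT.
  TTF.F.
  TF...F
  F.F.F.
  ...FTT
Step 3: 5 trees catch fire, 9 burn out
  TTF.F.
  TF....
  F.....
  ......
  ....FT
Step 4: 3 trees catch fire, 5 burn out
  TF....
  F.....
  ......
  ......
  .....F
Step 5: 1 trees catch fire, 3 burn out
  F.....
  ......
  ......
  ......
  ......

F.....
......
......
......
......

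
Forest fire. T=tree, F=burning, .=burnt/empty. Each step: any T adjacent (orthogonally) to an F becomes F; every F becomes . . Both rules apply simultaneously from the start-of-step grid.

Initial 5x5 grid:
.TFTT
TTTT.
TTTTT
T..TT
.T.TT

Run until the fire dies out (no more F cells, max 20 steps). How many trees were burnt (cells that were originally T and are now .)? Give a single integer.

Answer: 17

Derivation:
Step 1: +3 fires, +1 burnt (F count now 3)
Step 2: +4 fires, +3 burnt (F count now 4)
Step 3: +3 fires, +4 burnt (F count now 3)
Step 4: +3 fires, +3 burnt (F count now 3)
Step 5: +3 fires, +3 burnt (F count now 3)
Step 6: +1 fires, +3 burnt (F count now 1)
Step 7: +0 fires, +1 burnt (F count now 0)
Fire out after step 7
Initially T: 18, now '.': 24
Total burnt (originally-T cells now '.'): 17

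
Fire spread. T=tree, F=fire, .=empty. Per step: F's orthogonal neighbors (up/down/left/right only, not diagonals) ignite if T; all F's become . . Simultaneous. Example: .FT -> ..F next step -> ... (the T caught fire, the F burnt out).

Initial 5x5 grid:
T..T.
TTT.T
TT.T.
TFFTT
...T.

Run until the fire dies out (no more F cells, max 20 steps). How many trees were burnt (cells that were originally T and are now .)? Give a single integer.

Answer: 11

Derivation:
Step 1: +3 fires, +2 burnt (F count now 3)
Step 2: +5 fires, +3 burnt (F count now 5)
Step 3: +2 fires, +5 burnt (F count now 2)
Step 4: +1 fires, +2 burnt (F count now 1)
Step 5: +0 fires, +1 burnt (F count now 0)
Fire out after step 5
Initially T: 13, now '.': 23
Total burnt (originally-T cells now '.'): 11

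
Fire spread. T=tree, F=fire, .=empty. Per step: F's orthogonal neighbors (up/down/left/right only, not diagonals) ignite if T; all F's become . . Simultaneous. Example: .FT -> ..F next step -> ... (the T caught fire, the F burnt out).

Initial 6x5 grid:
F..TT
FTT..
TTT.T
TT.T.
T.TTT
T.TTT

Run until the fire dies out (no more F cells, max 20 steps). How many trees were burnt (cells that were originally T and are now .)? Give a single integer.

Answer: 9

Derivation:
Step 1: +2 fires, +2 burnt (F count now 2)
Step 2: +3 fires, +2 burnt (F count now 3)
Step 3: +3 fires, +3 burnt (F count now 3)
Step 4: +1 fires, +3 burnt (F count now 1)
Step 5: +0 fires, +1 burnt (F count now 0)
Fire out after step 5
Initially T: 19, now '.': 20
Total burnt (originally-T cells now '.'): 9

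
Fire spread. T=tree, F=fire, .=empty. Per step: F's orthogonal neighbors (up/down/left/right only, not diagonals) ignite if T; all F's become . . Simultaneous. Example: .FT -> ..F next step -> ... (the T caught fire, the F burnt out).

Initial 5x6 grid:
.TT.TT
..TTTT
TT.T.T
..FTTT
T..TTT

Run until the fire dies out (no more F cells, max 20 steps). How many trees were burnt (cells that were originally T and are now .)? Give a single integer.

Answer: 16

Derivation:
Step 1: +1 fires, +1 burnt (F count now 1)
Step 2: +3 fires, +1 burnt (F count now 3)
Step 3: +3 fires, +3 burnt (F count now 3)
Step 4: +4 fires, +3 burnt (F count now 4)
Step 5: +3 fires, +4 burnt (F count now 3)
Step 6: +2 fires, +3 burnt (F count now 2)
Step 7: +0 fires, +2 burnt (F count now 0)
Fire out after step 7
Initially T: 19, now '.': 27
Total burnt (originally-T cells now '.'): 16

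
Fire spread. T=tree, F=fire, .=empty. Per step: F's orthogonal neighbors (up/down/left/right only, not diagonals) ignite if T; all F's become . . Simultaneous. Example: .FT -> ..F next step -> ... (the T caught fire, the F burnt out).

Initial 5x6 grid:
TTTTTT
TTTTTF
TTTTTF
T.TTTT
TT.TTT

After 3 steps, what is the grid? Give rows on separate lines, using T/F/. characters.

Step 1: 4 trees catch fire, 2 burn out
  TTTTTF
  TTTTF.
  TTTTF.
  T.TTTF
  TT.TTT
Step 2: 5 trees catch fire, 4 burn out
  TTTTF.
  TTTF..
  TTTF..
  T.TTF.
  TT.TTF
Step 3: 5 trees catch fire, 5 burn out
  TTTF..
  TTF...
  TTF...
  T.TF..
  TT.TF.

TTTF..
TTF...
TTF...
T.TF..
TT.TF.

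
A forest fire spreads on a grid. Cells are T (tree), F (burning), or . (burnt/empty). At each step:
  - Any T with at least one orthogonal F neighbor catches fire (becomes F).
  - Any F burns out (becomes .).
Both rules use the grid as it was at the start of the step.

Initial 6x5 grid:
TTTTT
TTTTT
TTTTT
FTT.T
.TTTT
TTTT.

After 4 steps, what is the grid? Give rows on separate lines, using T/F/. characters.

Step 1: 2 trees catch fire, 1 burn out
  TTTTT
  TTTTT
  FTTTT
  .FT.T
  .TTTT
  TTTT.
Step 2: 4 trees catch fire, 2 burn out
  TTTTT
  FTTTT
  .FTTT
  ..F.T
  .FTTT
  TTTT.
Step 3: 5 trees catch fire, 4 burn out
  FTTTT
  .FTTT
  ..FTT
  ....T
  ..FTT
  TFTT.
Step 4: 6 trees catch fire, 5 burn out
  .FTTT
  ..FTT
  ...FT
  ....T
  ...FT
  F.FT.

.FTTT
..FTT
...FT
....T
...FT
F.FT.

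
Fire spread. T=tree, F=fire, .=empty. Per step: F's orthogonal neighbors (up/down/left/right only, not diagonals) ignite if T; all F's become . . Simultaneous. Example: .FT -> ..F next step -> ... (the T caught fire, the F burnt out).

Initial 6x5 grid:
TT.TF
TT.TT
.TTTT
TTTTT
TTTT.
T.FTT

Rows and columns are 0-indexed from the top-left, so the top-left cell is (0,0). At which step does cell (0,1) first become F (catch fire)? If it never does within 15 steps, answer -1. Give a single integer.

Step 1: cell (0,1)='T' (+4 fires, +2 burnt)
Step 2: cell (0,1)='T' (+6 fires, +4 burnt)
Step 3: cell (0,1)='T' (+6 fires, +6 burnt)
Step 4: cell (0,1)='T' (+3 fires, +6 burnt)
Step 5: cell (0,1)='T' (+1 fires, +3 burnt)
Step 6: cell (0,1)='F' (+2 fires, +1 burnt)
  -> target ignites at step 6
Step 7: cell (0,1)='.' (+1 fires, +2 burnt)
Step 8: cell (0,1)='.' (+0 fires, +1 burnt)
  fire out at step 8

6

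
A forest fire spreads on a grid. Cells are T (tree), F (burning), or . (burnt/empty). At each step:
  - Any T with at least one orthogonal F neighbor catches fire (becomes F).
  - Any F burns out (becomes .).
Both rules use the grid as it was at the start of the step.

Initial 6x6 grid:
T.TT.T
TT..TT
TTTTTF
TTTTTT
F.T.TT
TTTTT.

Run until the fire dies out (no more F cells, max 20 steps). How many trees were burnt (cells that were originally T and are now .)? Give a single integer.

Step 1: +5 fires, +2 burnt (F count now 5)
Step 2: +8 fires, +5 burnt (F count now 8)
Step 3: +7 fires, +8 burnt (F count now 7)
Step 4: +5 fires, +7 burnt (F count now 5)
Step 5: +0 fires, +5 burnt (F count now 0)
Fire out after step 5
Initially T: 27, now '.': 34
Total burnt (originally-T cells now '.'): 25

Answer: 25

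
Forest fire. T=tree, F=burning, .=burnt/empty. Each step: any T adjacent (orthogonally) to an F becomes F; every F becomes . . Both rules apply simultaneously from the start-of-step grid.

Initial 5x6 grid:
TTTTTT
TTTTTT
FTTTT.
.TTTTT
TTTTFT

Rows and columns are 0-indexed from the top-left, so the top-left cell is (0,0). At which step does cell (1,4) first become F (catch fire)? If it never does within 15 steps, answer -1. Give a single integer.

Step 1: cell (1,4)='T' (+5 fires, +2 burnt)
Step 2: cell (1,4)='T' (+8 fires, +5 burnt)
Step 3: cell (1,4)='F' (+6 fires, +8 burnt)
  -> target ignites at step 3
Step 4: cell (1,4)='.' (+5 fires, +6 burnt)
Step 5: cell (1,4)='.' (+2 fires, +5 burnt)
Step 6: cell (1,4)='.' (+0 fires, +2 burnt)
  fire out at step 6

3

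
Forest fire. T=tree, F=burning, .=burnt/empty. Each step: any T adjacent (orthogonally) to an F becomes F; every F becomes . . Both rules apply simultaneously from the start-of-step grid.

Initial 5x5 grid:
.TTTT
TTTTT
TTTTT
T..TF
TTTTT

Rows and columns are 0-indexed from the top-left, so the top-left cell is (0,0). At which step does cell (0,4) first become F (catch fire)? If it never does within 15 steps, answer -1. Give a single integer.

Step 1: cell (0,4)='T' (+3 fires, +1 burnt)
Step 2: cell (0,4)='T' (+3 fires, +3 burnt)
Step 3: cell (0,4)='F' (+4 fires, +3 burnt)
  -> target ignites at step 3
Step 4: cell (0,4)='.' (+4 fires, +4 burnt)
Step 5: cell (0,4)='.' (+4 fires, +4 burnt)
Step 6: cell (0,4)='.' (+3 fires, +4 burnt)
Step 7: cell (0,4)='.' (+0 fires, +3 burnt)
  fire out at step 7

3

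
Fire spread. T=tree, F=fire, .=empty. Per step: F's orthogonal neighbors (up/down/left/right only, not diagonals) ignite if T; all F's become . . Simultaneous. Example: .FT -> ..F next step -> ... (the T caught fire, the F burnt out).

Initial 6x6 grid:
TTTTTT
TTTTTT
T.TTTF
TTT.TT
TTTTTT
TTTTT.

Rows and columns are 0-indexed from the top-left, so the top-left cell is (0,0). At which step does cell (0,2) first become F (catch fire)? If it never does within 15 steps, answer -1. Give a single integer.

Step 1: cell (0,2)='T' (+3 fires, +1 burnt)
Step 2: cell (0,2)='T' (+5 fires, +3 burnt)
Step 3: cell (0,2)='T' (+4 fires, +5 burnt)
Step 4: cell (0,2)='T' (+5 fires, +4 burnt)
Step 5: cell (0,2)='F' (+5 fires, +5 burnt)
  -> target ignites at step 5
Step 6: cell (0,2)='.' (+5 fires, +5 burnt)
Step 7: cell (0,2)='.' (+4 fires, +5 burnt)
Step 8: cell (0,2)='.' (+1 fires, +4 burnt)
Step 9: cell (0,2)='.' (+0 fires, +1 burnt)
  fire out at step 9

5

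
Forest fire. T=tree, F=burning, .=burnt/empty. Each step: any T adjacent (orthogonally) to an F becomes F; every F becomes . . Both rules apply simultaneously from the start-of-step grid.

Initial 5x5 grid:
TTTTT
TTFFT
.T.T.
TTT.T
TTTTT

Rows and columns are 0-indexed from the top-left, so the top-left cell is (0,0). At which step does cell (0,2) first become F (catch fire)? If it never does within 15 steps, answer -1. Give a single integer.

Step 1: cell (0,2)='F' (+5 fires, +2 burnt)
  -> target ignites at step 1
Step 2: cell (0,2)='.' (+4 fires, +5 burnt)
Step 3: cell (0,2)='.' (+2 fires, +4 burnt)
Step 4: cell (0,2)='.' (+3 fires, +2 burnt)
Step 5: cell (0,2)='.' (+2 fires, +3 burnt)
Step 6: cell (0,2)='.' (+1 fires, +2 burnt)
Step 7: cell (0,2)='.' (+1 fires, +1 burnt)
Step 8: cell (0,2)='.' (+1 fires, +1 burnt)
Step 9: cell (0,2)='.' (+0 fires, +1 burnt)
  fire out at step 9

1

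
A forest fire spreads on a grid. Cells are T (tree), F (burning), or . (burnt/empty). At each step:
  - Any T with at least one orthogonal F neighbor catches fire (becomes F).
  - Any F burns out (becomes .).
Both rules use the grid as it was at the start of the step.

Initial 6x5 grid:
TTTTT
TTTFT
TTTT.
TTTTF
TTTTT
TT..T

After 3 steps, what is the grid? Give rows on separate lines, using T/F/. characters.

Step 1: 6 trees catch fire, 2 burn out
  TTTFT
  TTF.F
  TTTF.
  TTTF.
  TTTTF
  TT..T
Step 2: 7 trees catch fire, 6 burn out
  TTF.F
  TF...
  TTF..
  TTF..
  TTTF.
  TT..F
Step 3: 5 trees catch fire, 7 burn out
  TF...
  F....
  TF...
  TF...
  TTF..
  TT...

TF...
F....
TF...
TF...
TTF..
TT...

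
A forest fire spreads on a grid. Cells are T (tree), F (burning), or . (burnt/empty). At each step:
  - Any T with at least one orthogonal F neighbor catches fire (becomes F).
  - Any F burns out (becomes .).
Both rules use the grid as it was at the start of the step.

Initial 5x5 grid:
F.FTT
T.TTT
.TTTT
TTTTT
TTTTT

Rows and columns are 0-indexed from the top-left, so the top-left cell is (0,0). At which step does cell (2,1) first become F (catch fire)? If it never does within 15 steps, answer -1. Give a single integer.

Step 1: cell (2,1)='T' (+3 fires, +2 burnt)
Step 2: cell (2,1)='T' (+3 fires, +3 burnt)
Step 3: cell (2,1)='F' (+4 fires, +3 burnt)
  -> target ignites at step 3
Step 4: cell (2,1)='.' (+4 fires, +4 burnt)
Step 5: cell (2,1)='.' (+4 fires, +4 burnt)
Step 6: cell (2,1)='.' (+2 fires, +4 burnt)
Step 7: cell (2,1)='.' (+0 fires, +2 burnt)
  fire out at step 7

3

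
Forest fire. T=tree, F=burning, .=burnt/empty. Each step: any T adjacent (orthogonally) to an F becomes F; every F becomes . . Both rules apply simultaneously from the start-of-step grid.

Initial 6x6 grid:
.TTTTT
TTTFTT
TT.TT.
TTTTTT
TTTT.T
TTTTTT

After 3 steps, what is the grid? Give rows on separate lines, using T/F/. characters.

Step 1: 4 trees catch fire, 1 burn out
  .TTFTT
  TTF.FT
  TT.FT.
  TTTTTT
  TTTT.T
  TTTTTT
Step 2: 6 trees catch fire, 4 burn out
  .TF.FT
  TF...F
  TT..F.
  TTTFTT
  TTTT.T
  TTTTTT
Step 3: 7 trees catch fire, 6 burn out
  .F...F
  F.....
  TF....
  TTF.FT
  TTTF.T
  TTTTTT

.F...F
F.....
TF....
TTF.FT
TTTF.T
TTTTTT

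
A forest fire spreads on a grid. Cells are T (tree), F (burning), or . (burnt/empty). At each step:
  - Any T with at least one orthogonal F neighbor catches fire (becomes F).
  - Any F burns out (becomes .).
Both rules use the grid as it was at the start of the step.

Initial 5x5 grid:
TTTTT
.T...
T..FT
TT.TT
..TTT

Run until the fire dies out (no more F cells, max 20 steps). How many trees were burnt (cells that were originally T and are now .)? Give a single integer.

Step 1: +2 fires, +1 burnt (F count now 2)
Step 2: +2 fires, +2 burnt (F count now 2)
Step 3: +2 fires, +2 burnt (F count now 2)
Step 4: +0 fires, +2 burnt (F count now 0)
Fire out after step 4
Initially T: 15, now '.': 16
Total burnt (originally-T cells now '.'): 6

Answer: 6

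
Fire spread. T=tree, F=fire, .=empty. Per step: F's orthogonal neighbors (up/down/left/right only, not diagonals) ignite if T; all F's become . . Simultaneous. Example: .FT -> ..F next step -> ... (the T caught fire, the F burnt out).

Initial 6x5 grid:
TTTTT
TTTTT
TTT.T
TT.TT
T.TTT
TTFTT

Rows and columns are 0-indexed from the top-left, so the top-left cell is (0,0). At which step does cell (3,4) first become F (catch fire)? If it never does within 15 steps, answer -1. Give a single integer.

Step 1: cell (3,4)='T' (+3 fires, +1 burnt)
Step 2: cell (3,4)='T' (+3 fires, +3 burnt)
Step 3: cell (3,4)='T' (+3 fires, +3 burnt)
Step 4: cell (3,4)='F' (+2 fires, +3 burnt)
  -> target ignites at step 4
Step 5: cell (3,4)='.' (+3 fires, +2 burnt)
Step 6: cell (3,4)='.' (+3 fires, +3 burnt)
Step 7: cell (3,4)='.' (+5 fires, +3 burnt)
Step 8: cell (3,4)='.' (+3 fires, +5 burnt)
Step 9: cell (3,4)='.' (+1 fires, +3 burnt)
Step 10: cell (3,4)='.' (+0 fires, +1 burnt)
  fire out at step 10

4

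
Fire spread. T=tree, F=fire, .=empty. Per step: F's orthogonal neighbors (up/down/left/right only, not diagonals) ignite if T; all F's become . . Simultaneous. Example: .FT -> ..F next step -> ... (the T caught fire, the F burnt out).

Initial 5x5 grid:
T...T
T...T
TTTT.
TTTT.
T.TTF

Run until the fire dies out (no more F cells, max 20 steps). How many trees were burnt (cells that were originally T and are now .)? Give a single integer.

Step 1: +1 fires, +1 burnt (F count now 1)
Step 2: +2 fires, +1 burnt (F count now 2)
Step 3: +2 fires, +2 burnt (F count now 2)
Step 4: +2 fires, +2 burnt (F count now 2)
Step 5: +2 fires, +2 burnt (F count now 2)
Step 6: +2 fires, +2 burnt (F count now 2)
Step 7: +1 fires, +2 burnt (F count now 1)
Step 8: +1 fires, +1 burnt (F count now 1)
Step 9: +0 fires, +1 burnt (F count now 0)
Fire out after step 9
Initially T: 15, now '.': 23
Total burnt (originally-T cells now '.'): 13

Answer: 13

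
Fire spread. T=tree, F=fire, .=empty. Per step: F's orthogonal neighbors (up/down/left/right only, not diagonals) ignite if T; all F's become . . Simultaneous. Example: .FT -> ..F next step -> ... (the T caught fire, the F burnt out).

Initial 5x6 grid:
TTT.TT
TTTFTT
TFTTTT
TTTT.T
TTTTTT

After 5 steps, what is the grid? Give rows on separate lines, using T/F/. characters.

Step 1: 7 trees catch fire, 2 burn out
  TTT.TT
  TFF.FT
  F.FFTT
  TFTT.T
  TTTTTT
Step 2: 10 trees catch fire, 7 burn out
  TFF.FT
  F....F
  ....FT
  F.FF.T
  TFTTTT
Step 3: 6 trees catch fire, 10 burn out
  F....F
  ......
  .....F
  .....T
  F.FFTT
Step 4: 2 trees catch fire, 6 burn out
  ......
  ......
  ......
  .....F
  ....FT
Step 5: 1 trees catch fire, 2 burn out
  ......
  ......
  ......
  ......
  .....F

......
......
......
......
.....F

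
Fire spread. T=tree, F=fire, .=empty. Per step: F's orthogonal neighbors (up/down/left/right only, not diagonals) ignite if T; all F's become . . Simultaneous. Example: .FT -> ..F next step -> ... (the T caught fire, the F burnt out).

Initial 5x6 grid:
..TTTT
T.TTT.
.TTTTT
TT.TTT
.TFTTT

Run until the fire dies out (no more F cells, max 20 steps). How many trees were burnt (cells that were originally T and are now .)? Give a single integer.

Answer: 21

Derivation:
Step 1: +2 fires, +1 burnt (F count now 2)
Step 2: +3 fires, +2 burnt (F count now 3)
Step 3: +5 fires, +3 burnt (F count now 5)
Step 4: +4 fires, +5 burnt (F count now 4)
Step 5: +4 fires, +4 burnt (F count now 4)
Step 6: +2 fires, +4 burnt (F count now 2)
Step 7: +1 fires, +2 burnt (F count now 1)
Step 8: +0 fires, +1 burnt (F count now 0)
Fire out after step 8
Initially T: 22, now '.': 29
Total burnt (originally-T cells now '.'): 21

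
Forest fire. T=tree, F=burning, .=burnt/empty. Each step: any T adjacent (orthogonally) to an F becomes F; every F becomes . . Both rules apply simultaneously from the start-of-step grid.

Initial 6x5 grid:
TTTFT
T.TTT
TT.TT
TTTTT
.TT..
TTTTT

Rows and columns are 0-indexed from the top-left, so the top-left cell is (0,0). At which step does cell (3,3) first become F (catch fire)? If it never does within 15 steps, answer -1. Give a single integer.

Step 1: cell (3,3)='T' (+3 fires, +1 burnt)
Step 2: cell (3,3)='T' (+4 fires, +3 burnt)
Step 3: cell (3,3)='F' (+3 fires, +4 burnt)
  -> target ignites at step 3
Step 4: cell (3,3)='.' (+3 fires, +3 burnt)
Step 5: cell (3,3)='.' (+3 fires, +3 burnt)
Step 6: cell (3,3)='.' (+4 fires, +3 burnt)
Step 7: cell (3,3)='.' (+2 fires, +4 burnt)
Step 8: cell (3,3)='.' (+2 fires, +2 burnt)
Step 9: cell (3,3)='.' (+0 fires, +2 burnt)
  fire out at step 9

3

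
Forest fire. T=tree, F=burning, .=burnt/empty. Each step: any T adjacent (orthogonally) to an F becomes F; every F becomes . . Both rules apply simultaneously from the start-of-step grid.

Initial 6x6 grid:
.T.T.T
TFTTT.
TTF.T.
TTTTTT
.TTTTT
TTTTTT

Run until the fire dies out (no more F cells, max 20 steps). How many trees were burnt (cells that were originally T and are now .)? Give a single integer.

Answer: 26

Derivation:
Step 1: +5 fires, +2 burnt (F count now 5)
Step 2: +5 fires, +5 burnt (F count now 5)
Step 3: +7 fires, +5 burnt (F count now 7)
Step 4: +5 fires, +7 burnt (F count now 5)
Step 5: +3 fires, +5 burnt (F count now 3)
Step 6: +1 fires, +3 burnt (F count now 1)
Step 7: +0 fires, +1 burnt (F count now 0)
Fire out after step 7
Initially T: 27, now '.': 35
Total burnt (originally-T cells now '.'): 26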